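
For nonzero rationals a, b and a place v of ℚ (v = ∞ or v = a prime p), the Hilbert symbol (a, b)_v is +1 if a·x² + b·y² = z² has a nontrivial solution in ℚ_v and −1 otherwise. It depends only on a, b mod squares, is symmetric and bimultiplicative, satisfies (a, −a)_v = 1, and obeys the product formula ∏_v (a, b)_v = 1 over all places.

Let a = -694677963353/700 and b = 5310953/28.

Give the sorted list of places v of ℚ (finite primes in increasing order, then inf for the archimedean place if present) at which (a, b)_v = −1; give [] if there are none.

(a, b) ≡ (-119, 128639) mod (ℚ^×)²; places V = {2, 5, 7, 11, 17, 23, 47, ∞}.
(a,b)_23: α=2, u≡10; β=1, v≡12 (mod 23); (10|23)=-1, (12|23)=+1; sign (−1)^0·-1^1·+1^2 = -1.
(a,b)_2: α=-2, β=-2; u≡1, v≡7 (mod 8); ε(u)ε(v)=0·1, αω(v)=-2·0, βω(u)=-2·0; sum ≡ 0  ⇒  +1.
(a,b)_17: α=3, u≡7; β=3, v≡4 (mod 17); (7|17)=-1, (4|17)=+1; sign (−1)^0·-1^3·+1^3 = -1.
(a,b)_∞: sgn(-119)=−, sgn(128639)=+, so +1.
(a,b)_47: α=2, u≡22; β=1, v≡39 (mod 47); (22|47)=-1, (39|47)=-1; sign (−1)^0·-1^1·-1^2 = -1.
(a,b)_7: α=-1, u≡2; β=-1, v≡1 (mod 7); (2|7)=+1, (1|7)=+1; sign (−1)^1·+1^-1·+1^-1 = -1.
(a,b)_5: α=-2, u≡4; β=0, v≡1 (mod 5); (4|5)=+1, (1|5)=+1; sign (−1)^0·+1^0·+1^-2 = +1.
(a,b)_11: α=2, u≡2; β=0, v≡9 (mod 11); (2|11)=-1, (9|11)=+1; sign (−1)^0·-1^0·+1^2 = +1.
Ram(-119, 128639) = {7, 17, 23, 47}; no ℚ_7-point on the conic.

[7, 17, 23, 47]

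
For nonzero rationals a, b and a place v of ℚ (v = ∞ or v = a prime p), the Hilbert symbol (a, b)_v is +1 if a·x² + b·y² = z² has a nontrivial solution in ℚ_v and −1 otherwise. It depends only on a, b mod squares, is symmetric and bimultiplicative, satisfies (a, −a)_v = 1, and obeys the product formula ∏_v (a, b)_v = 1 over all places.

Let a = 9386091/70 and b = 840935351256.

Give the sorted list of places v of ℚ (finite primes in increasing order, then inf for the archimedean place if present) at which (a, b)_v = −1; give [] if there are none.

Mod squares: a ≡ 3570, b ≡ 6. Check v ∈ {∞, 2, 3, 5, 7, 11, 13, 17}.
v=11: a=11^2·(≡8), b=11^4·(≡10) mod 11; (8|11)=-1, (10|11)=-1; (−1)^{2·4·5}·(-1)^4·(-1)^2 = +1.
v=3: a=3^3·(≡2), b=3^1·(≡2) mod 3; (2|3)=-1, (2|3)=-1; (−1)^{3·1·1}·(-1)^1·(-1)^3 = -1.
v=2: v_2(a)=-1, v_2(b)=3; units ≡ 1, 3 (mod 8); ε·ε+αω+βω = 0·1+-1·1+3·0 ≡ 1  ⇒  (a,b)_2 = -1.
v=13: a=13^2·(≡11), b=13^2·(≡2) mod 13; (11|13)=-1, (2|13)=-1; (−1)^{2·2·6}·(-1)^2·(-1)^2 = +1.
v=17: a=17^1·(≡7), b=17^2·(≡5) mod 17; (7|17)=-1, (5|17)=-1; (−1)^{1·2·8}·(-1)^2·(-1)^1 = -1.
v=∞: 3570 > 0 and 6 > 0  ⇒  (a,b)_∞ = +1.
v=7: a=7^-1·(≡5), b=7^2·(≡3) mod 7; (5|7)=-1, (3|7)=-1; (−1)^{-1·2·3}·(-1)^2·(-1)^-1 = -1.
v=5: a=5^-1·(≡4), b=5^0·(≡1) mod 5; (4|5)=+1, (1|5)=+1; (−1)^{-1·0·2}·(+1)^0·(+1)^-1 = +1.
Ram(3570, 6) = {2, 3, 7, 17}; no ℚ_2-point on the conic.

[2, 3, 7, 17]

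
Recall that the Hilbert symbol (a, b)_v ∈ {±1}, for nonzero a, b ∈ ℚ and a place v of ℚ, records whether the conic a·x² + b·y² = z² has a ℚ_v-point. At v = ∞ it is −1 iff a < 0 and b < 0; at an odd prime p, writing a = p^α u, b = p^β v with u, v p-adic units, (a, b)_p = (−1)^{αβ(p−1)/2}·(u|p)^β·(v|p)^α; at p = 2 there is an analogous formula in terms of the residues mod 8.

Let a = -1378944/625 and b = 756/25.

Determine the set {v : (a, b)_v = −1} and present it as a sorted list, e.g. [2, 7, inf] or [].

(a, b) ≡ (-266, 21) mod (ℚ^×)²; places V = {2, 3, 5, 7, 19, ∞}.
(a,b)_19: α=1, u≡17; β=0, v≡12 (mod 19); (17|19)=+1, (12|19)=-1; sign (−1)^0·+1^0·-1^1 = -1.
(a,b)_7: α=1, u≡1; β=1, v≡6 (mod 7); (1|7)=+1, (6|7)=-1; sign (−1)^1·+1^1·-1^1 = +1.
(a,b)_3: α=4, u≡1; β=3, v≡1 (mod 3); (1|3)=+1, (1|3)=+1; sign (−1)^0·+1^3·+1^4 = +1.
(a,b)_∞: sgn(-266)=−, sgn(21)=+, so +1.
(a,b)_5: α=-4, u≡1; β=-2, v≡1 (mod 5); (1|5)=+1, (1|5)=+1; sign (−1)^0·+1^-2·+1^-4 = +1.
(a,b)_2: α=7, β=2; u≡3, v≡5 (mod 8); ε(u)ε(v)=1·0, αω(v)=7·1, βω(u)=2·1; sum ≡ 1  ⇒  -1.
|Ram(-266, 21)| = 2, even; anisotropic at {2, 19}.

[2, 19]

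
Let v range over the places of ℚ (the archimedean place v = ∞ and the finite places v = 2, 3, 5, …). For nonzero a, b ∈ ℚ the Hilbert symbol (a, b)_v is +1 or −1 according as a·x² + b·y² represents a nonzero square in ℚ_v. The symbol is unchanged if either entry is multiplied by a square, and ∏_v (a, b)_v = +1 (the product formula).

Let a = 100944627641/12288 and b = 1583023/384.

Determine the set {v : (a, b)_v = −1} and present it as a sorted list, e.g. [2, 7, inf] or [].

(a, b) ≡ (51243, 56202) mod (ℚ^×)²; places V = {2, 3, 11, 13, 17, 19, 29, 31, ∞}.
(a,b)_31: α=1, u≡28; β=0, v≡11 (mod 31); (28|31)=+1, (11|31)=-1; sign (−1)^0·+1^0·-1^1 = -1.
(a,b)_2: α=-12, β=-7; u≡3, v≡5 (mod 8); ε(u)ε(v)=1·0, αω(v)=-12·1, βω(u)=-7·1; sum ≡ 1  ⇒  -1.
(a,b)_17: α=2, u≡3; β=1, v≡1 (mod 17); (3|17)=-1, (1|17)=+1; sign (−1)^0·-1^1·+1^2 = -1.
(a,b)_11: α=2, u≡9; β=0, v≡9 (mod 11); (9|11)=+1, (9|11)=+1; sign (−1)^0·+1^0·+1^2 = +1.
(a,b)_29: α=1, u≡19; β=1, v≡22 (mod 29); (19|29)=-1, (22|29)=+1; sign (−1)^0·-1^1·+1^1 = -1.
(a,b)_3: α=-1, u≡2; β=-1, v≡2 (mod 3); (2|3)=-1, (2|3)=-1; sign (−1)^1·-1^-1·-1^-1 = -1.
(a,b)_19: α=1, u≡14; β=1, v≡10 (mod 19); (14|19)=-1, (10|19)=-1; sign (−1)^1·-1^1·-1^1 = -1.
(a,b)_∞: sgn(51243)=+, sgn(56202)=+, so +1.
(a,b)_13: α=2, u≡9; β=2, v≡1 (mod 13); (9|13)=+1, (1|13)=+1; sign (−1)^0·+1^2·+1^2 = +1.
|Ram(51243, 56202)| = 6, even; anisotropic at {2, 3, 17, 19, 29, 31}.

[2, 3, 17, 19, 29, 31]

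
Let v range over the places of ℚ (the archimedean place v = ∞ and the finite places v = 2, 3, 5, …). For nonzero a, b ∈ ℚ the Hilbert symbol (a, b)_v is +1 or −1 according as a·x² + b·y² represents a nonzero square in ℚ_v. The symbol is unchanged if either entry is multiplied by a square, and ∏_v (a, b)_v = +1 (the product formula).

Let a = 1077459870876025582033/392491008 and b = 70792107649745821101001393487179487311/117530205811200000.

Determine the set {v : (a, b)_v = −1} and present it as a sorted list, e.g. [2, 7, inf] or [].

Mod squares: a ≡ 3621079, b ≡ 155. Check v ∈ {∞, 2, 3, 5, 7, 11, 13, 23, 31, 37, 41}.
v=2: v_2(a)=-12, v_2(b)=-12; units ≡ 7, 3 (mod 8); ε·ε+αω+βω = 1·1+-12·1+-12·0 ≡ 1  ⇒  (a,b)_2 = -1.
v=3: a=3^-4·(≡1), b=3^-8·(≡2) mod 3; (1|3)=+1, (2|3)=-1; (−1)^{-4·-8·1}·(+1)^-8·(-1)^-4 = +1.
v=37: a=37^1·(≡6), b=37^2·(≡33) mod 37; (6|37)=-1, (33|37)=+1; (−1)^{1·2·18}·(-1)^2·(+1)^1 = +1.
v=7: a=7^-1·(≡1), b=7^-2·(≡1) mod 7; (1|7)=+1, (1|7)=+1; (−1)^{-1·-2·3}·(+1)^-2·(+1)^-1 = +1.
v=31: a=31^3·(≡19), b=31^5·(≡14) mod 31; (19|31)=+1, (14|31)=+1; (−1)^{3·5·15}·(+1)^5·(+1)^3 = -1.
v=23: a=23^6·(≡20), b=23^10·(≡5) mod 23; (20|23)=-1, (5|23)=-1; (−1)^{6·10·11}·(-1)^10·(-1)^6 = +1.
v=41: a=41^1·(≡20), b=41^2·(≡32) mod 41; (20|41)=+1, (32|41)=+1; (−1)^{1·2·20}·(+1)^2·(+1)^1 = +1.
v=11: a=11^5·(≡1), b=11^10·(≡9) mod 11; (1|11)=+1, (9|11)=+1; (−1)^{5·10·5}·(+1)^10·(+1)^5 = +1.
v=13: a=13^-2·(≡11), b=13^-4·(≡1) mod 13; (11|13)=-1, (1|13)=+1; (−1)^{-2·-4·6}·(-1)^-4·(+1)^-2 = +1.
v=5: a=5^0·(≡1), b=5^-5·(≡4) mod 5; (1|5)=+1, (4|5)=+1; (−1)^{0·-5·2}·(+1)^-5·(+1)^0 = +1.
v=∞: 3621079 > 0 and 155 > 0  ⇒  (a,b)_∞ = +1.
Ram(3621079, 155) = {2, 31}; no ℚ_2-point on the conic.

[2, 31]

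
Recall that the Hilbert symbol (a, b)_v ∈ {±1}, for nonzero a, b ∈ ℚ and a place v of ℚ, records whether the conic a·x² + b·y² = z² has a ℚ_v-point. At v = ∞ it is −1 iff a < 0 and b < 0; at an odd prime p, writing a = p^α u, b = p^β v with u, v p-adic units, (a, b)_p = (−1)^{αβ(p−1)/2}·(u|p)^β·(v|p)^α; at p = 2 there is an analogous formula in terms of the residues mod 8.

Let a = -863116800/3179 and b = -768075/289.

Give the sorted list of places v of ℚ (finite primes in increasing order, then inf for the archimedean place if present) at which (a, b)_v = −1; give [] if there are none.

Mod squares: a ≡ -8778, b ≡ -627. Check v ∈ {∞, 2, 3, 5, 7, 11, 13, 17, 19}.
v=2: v_2(a)=9, v_2(b)=0; units ≡ 3, 5 (mod 8); ε·ε+αω+βω = 1·0+9·1+0·1 ≡ 1  ⇒  (a,b)_2 = -1.
v=7: a=7^1·(≡3), b=7^2·(≡6) mod 7; (3|7)=-1, (6|7)=-1; (−1)^{1·2·3}·(-1)^2·(-1)^1 = -1.
v=11: a=11^-1·(≡5), b=11^1·(≡1) mod 11; (5|11)=+1, (1|11)=+1; (−1)^{-1·1·5}·(+1)^1·(+1)^-1 = -1.
v=17: a=17^-2·(≡7), b=17^-2·(≡2) mod 17; (7|17)=-1, (2|17)=+1; (−1)^{-2·-2·8}·(-1)^-2·(+1)^-2 = +1.
v=∞: -8778 < 0 and -627 < 0  ⇒  (a,b)_∞ = -1.
v=19: a=19^1·(≡15), b=19^1·(≡16) mod 19; (15|19)=-1, (16|19)=+1; (−1)^{1·1·9}·(-1)^1·(+1)^1 = +1.
v=3: a=3^1·(≡2), b=3^1·(≡1) mod 3; (2|3)=-1, (1|3)=+1; (−1)^{1·1·1}·(-1)^1·(+1)^1 = +1.
v=5: a=5^2·(≡2), b=5^2·(≡3) mod 5; (2|5)=-1, (3|5)=-1; (−1)^{2·2·2}·(-1)^2·(-1)^2 = +1.
v=13: a=13^2·(≡12), b=13^0·(≡10) mod 13; (12|13)=+1, (10|13)=+1; (−1)^{2·0·6}·(+1)^0·(+1)^2 = +1.
Ram(-8778, -627) = {2, 7, 11, ∞}; no ℚ_2-point on the conic.

[2, 7, 11, inf]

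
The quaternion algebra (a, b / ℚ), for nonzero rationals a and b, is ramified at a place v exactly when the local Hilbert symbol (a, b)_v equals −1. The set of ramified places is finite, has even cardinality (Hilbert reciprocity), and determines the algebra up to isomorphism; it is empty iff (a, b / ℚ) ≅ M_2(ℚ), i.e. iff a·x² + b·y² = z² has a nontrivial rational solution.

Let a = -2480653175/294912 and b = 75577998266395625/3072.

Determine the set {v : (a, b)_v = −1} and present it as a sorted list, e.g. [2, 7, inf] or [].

(a, b) ≡ (-286, 88179) mod (ℚ^×)²; places V = {2, 3, 5, 7, 11, 13, 17, 19, ∞}.
(a,b)_2: α=-15, β=-10; u≡1, v≡3 (mod 8); ε(u)ε(v)=0·1, αω(v)=-15·1, βω(u)=-10·0; sum ≡ 1  ⇒  -1.
(a,b)_11: α=1, u≡6; β=2, v≡3 (mod 11); (6|11)=-1, (3|11)=+1; sign (−1)^0·-1^2·+1^1 = +1.
(a,b)_13: α=1, u≡9; β=1, v≡3 (mod 13); (9|13)=+1, (3|13)=+1; sign (−1)^0·+1^1·+1^1 = +1.
(a,b)_17: α=2, u≡5; β=3, v≡13 (mod 17); (5|17)=-1, (13|17)=+1; sign (−1)^0·-1^3·+1^2 = -1.
(a,b)_∞: sgn(-286)=−, sgn(88179)=+, so +1.
(a,b)_19: α=0, u≡14; β=1, v≡5 (mod 19); (14|19)=-1, (5|19)=+1; sign (−1)^0·-1^1·+1^0 = -1.
(a,b)_5: α=2, u≡4; β=4, v≡4 (mod 5); (4|5)=+1, (4|5)=+1; sign (−1)^0·+1^4·+1^2 = +1.
(a,b)_3: α=-2, u≡2; β=-1, v≡2 (mod 3); (2|3)=-1, (2|3)=-1; sign (−1)^0·-1^-1·-1^-2 = -1.
(a,b)_7: α=4, u≡2; β=7, v≡1 (mod 7); (2|7)=+1, (1|7)=+1; sign (−1)^0·+1^7·+1^4 = +1.
|Ram(-286, 88179)| = 4, even; anisotropic at {2, 3, 17, 19}.

[2, 3, 17, 19]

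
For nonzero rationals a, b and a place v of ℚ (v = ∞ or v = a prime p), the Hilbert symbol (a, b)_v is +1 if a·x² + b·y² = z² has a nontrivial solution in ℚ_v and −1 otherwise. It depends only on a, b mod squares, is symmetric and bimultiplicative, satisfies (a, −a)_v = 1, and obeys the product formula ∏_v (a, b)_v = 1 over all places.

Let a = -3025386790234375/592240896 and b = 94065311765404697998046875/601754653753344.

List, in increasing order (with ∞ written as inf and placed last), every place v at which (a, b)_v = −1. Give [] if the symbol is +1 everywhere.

(a, b) ≡ (-7, 1147) mod (ℚ^×)²; places V = {2, 3, 5, 7, 13, 19, 29, 31, 37, ∞}.
(a,b)_29: α=2, u≡22; β=4, v≡4 (mod 29); (22|29)=+1, (4|29)=+1; sign (−1)^0·+1^4·+1^2 = +1.
(a,b)_2: α=-8, β=-16; u≡1, v≡3 (mod 8); ε(u)ε(v)=0·1, αω(v)=-8·1, βω(u)=-16·0; sum ≡ 0  ⇒  +1.
(a,b)_31: α=2, u≡3; β=3, v≡22 (mod 31); (3|31)=-1, (22|31)=-1; sign (−1)^0·-1^3·-1^2 = -1.
(a,b)_∞: sgn(-7)=−, sgn(1147)=+, so +1.
(a,b)_5: α=8, u≡2; β=12, v≡2 (mod 5); (2|5)=-1, (2|5)=-1; sign (−1)^0·-1^12·-1^8 = +1.
(a,b)_37: α=2, u≡11; β=3, v≡18 (mod 37); (11|37)=+1, (18|37)=-1; sign (−1)^0·+1^3·-1^2 = +1.
(a,b)_19: α=0, u≡2; β=2, v≡1 (mod 19); (2|19)=-1, (1|19)=+1; sign (−1)^0·-1^2·+1^0 = +1.
(a,b)_3: α=-4, u≡2; β=-8, v≡1 (mod 3); (2|3)=-1, (1|3)=+1; sign (−1)^0·-1^-8·+1^-4 = +1.
(a,b)_13: α=-4, u≡5; β=-4, v≡3 (mod 13); (5|13)=-1, (3|13)=+1; sign (−1)^0·-1^-4·+1^-4 = +1.
(a,b)_7: α=1, u≡5; β=-2, v≡6 (mod 7); (5|7)=-1, (6|7)=-1; sign (−1)^0·-1^-2·-1^1 = -1.
Ram(-7, 1147) = {7, 31}; no ℚ_7-point on the conic.

[7, 31]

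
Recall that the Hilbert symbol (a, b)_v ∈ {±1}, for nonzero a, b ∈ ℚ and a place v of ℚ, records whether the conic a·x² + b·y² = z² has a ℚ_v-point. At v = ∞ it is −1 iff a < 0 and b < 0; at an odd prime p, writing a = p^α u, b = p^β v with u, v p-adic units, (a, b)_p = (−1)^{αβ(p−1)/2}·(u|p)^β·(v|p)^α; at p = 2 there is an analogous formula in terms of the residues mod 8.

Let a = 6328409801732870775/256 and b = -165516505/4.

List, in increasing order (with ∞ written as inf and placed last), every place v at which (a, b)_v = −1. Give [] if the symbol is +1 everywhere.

[2, 3, 17, 19]

(a, b) ≡ (231, -11305) mod (ℚ^×)²; places V = {2, 3, 5, 7, 11, 17, 19, ∞}.
(a,b)_7: α=3, u≡3; β=1, v≡2 (mod 7); (3|7)=-1, (2|7)=+1; sign (−1)^1·-1^1·+1^3 = +1.
(a,b)_17: α=2, u≡11; β=1, v≡15 (mod 17); (11|17)=-1, (15|17)=+1; sign (−1)^0·-1^1·+1^2 = -1.
(a,b)_∞: sgn(231)=+, sgn(-11305)=−, so +1.
(a,b)_11: α=9, u≡8; β=4, v≡9 (mod 11); (8|11)=-1, (9|11)=+1; sign (−1)^0·-1^4·+1^9 = +1.
(a,b)_19: α=2, u≡8; β=1, v≡12 (mod 19); (8|19)=-1, (12|19)=-1; sign (−1)^0·-1^1·-1^2 = -1.
(a,b)_2: α=-8, β=-2; u≡7, v≡7 (mod 8); ε(u)ε(v)=1·1, αω(v)=-8·0, βω(u)=-2·0; sum ≡ 1  ⇒  -1.
(a,b)_5: α=2, u≡1; β=1, v≡1 (mod 5); (1|5)=+1, (1|5)=+1; sign (−1)^0·+1^1·+1^2 = +1.
(a,b)_3: α=1, u≡2; β=0, v≡2 (mod 3); (2|3)=-1, (2|3)=-1; sign (−1)^0·-1^0·-1^1 = -1.
Ram(231, -11305) = {2, 3, 17, 19}; no ℚ_2-point on the conic.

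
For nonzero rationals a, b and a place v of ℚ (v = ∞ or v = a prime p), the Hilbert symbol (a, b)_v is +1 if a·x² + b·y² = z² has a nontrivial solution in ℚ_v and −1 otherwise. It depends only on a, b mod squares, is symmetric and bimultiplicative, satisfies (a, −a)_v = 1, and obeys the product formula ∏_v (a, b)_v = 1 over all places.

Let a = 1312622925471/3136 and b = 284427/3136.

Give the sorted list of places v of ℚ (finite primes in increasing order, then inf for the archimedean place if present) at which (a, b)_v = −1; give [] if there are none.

(a, b) ≡ (24679, 187) mod (ℚ^×)²; places V = {2, 3, 7, 11, 13, 17, 23, 29, 37, ∞}.
(a,b)_17: α=2, u≡7; β=1, v≡11 (mod 17); (7|17)=-1, (11|17)=-1; sign (−1)^0·-1^1·-1^2 = -1.
(a,b)_37: α=1, u≡27; β=0, v≡32 (mod 37); (27|37)=+1, (32|37)=-1; sign (−1)^0·+1^0·-1^1 = -1.
(a,b)_13: α=2, u≡11; β=2, v≡2 (mod 13); (11|13)=-1, (2|13)=-1; sign (−1)^0·-1^2·-1^2 = +1.
(a,b)_2: α=-6, β=-6; u≡7, v≡3 (mod 8); ε(u)ε(v)=1·1, αω(v)=-6·1, βω(u)=-6·0; sum ≡ 1  ⇒  -1.
(a,b)_23: α=1, u≡19; β=0, v≡4 (mod 23); (19|23)=-1, (4|23)=+1; sign (−1)^0·-1^0·+1^1 = +1.
(a,b)_∞: sgn(24679)=+, sgn(187)=+, so +1.
(a,b)_11: α=2, u≡10; β=1, v≡7 (mod 11); (10|11)=-1, (7|11)=-1; sign (−1)^0·-1^1·-1^2 = -1.
(a,b)_3: α=2, u≡1; β=2, v≡1 (mod 3); (1|3)=+1, (1|3)=+1; sign (−1)^0·+1^2·+1^2 = +1.
(a,b)_7: α=-2, u≡4; β=-2, v≡3 (mod 7); (4|7)=+1, (3|7)=-1; sign (−1)^0·+1^-2·-1^-2 = +1.
(a,b)_29: α=1, u≡26; β=0, v≡6 (mod 29); (26|29)=-1, (6|29)=+1; sign (−1)^0·-1^0·+1^1 = +1.
(24679, 187 / ℚ) ramifies at {2, 11, 17, 37}: a division algebra.

[2, 11, 17, 37]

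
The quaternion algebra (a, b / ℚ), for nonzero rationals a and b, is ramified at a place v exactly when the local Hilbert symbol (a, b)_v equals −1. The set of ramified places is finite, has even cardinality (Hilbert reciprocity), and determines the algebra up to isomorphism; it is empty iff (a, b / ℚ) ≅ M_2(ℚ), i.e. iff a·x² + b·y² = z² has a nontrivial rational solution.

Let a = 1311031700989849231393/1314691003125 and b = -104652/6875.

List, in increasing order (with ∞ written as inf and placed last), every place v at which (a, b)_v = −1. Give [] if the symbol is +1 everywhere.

Mod squares: a ≡ 17765, b ≡ -3553. Check v ∈ {∞, 2, 3, 5, 7, 11, 13, 17, 19, 41, 43, 53}.
v=17: a=17^1·(≡16), b=17^1·(≡7) mod 17; (16|17)=+1, (7|17)=-1; (−1)^{1·1·8}·(+1)^1·(-1)^1 = -1.
v=43: a=43^-2·(≡40), b=43^0·(≡41) mod 43; (40|43)=+1, (41|43)=+1; (−1)^{-2·0·21}·(+1)^0·(+1)^-2 = +1.
v=53: a=53^-2·(≡6), b=53^0·(≡2) mod 53; (6|53)=+1, (2|53)=-1; (−1)^{-2·0·26}·(+1)^0·(-1)^-2 = +1.
v=7: a=7^2·(≡3), b=7^0·(≡5) mod 7; (3|7)=-1, (5|7)=-1; (−1)^{2·0·3}·(-1)^0·(-1)^2 = +1.
v=11: a=11^3·(≡3), b=11^-1·(≡10) mod 11; (3|11)=+1, (10|11)=-1; (−1)^{3·-1·5}·(+1)^-1·(-1)^3 = +1.
v=3: a=3^-4·(≡2), b=3^4·(≡2) mod 3; (2|3)=-1, (2|3)=-1; (−1)^{-4·4·1}·(-1)^4·(-1)^-4 = +1.
v=13: a=13^2·(≡5), b=13^0·(≡1) mod 13; (5|13)=-1, (1|13)=+1; (−1)^{2·0·6}·(-1)^0·(+1)^2 = +1.
v=19: a=19^5·(≡7), b=19^1·(≡12) mod 19; (7|19)=+1, (12|19)=-1; (−1)^{5·1·9}·(+1)^1·(-1)^5 = +1.
v=5: a=5^-5·(≡3), b=5^-4·(≡3) mod 5; (3|5)=-1, (3|5)=-1; (−1)^{-5·-4·2}·(-1)^-4·(-1)^-5 = -1.
v=41: a=41^4·(≡13), b=41^0·(≡11) mod 41; (13|41)=-1, (11|41)=-1; (−1)^{4·0·20}·(-1)^0·(-1)^4 = +1.
v=2: v_2(a)=0, v_2(b)=2; units ≡ 5, 7 (mod 8); ε·ε+αω+βω = 0·1+0·0+2·1 ≡ 0  ⇒  (a,b)_2 = +1.
v=∞: 17765 > 0 and -3553 < 0  ⇒  (a,b)_∞ = +1.
|Ram(17765, -3553)| = 2, even; anisotropic at {5, 17}.

[5, 17]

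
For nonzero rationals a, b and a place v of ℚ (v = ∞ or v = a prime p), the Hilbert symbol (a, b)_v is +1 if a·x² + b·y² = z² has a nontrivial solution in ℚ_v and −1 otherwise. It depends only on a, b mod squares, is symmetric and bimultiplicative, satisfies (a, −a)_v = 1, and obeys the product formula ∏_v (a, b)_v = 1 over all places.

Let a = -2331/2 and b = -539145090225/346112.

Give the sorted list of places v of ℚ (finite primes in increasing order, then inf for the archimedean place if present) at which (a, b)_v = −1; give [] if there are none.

Mod squares: a ≡ -518, b ≡ -2. Check v ∈ {∞, 2, 3, 5, 7, 13, 37}.
v=7: a=7^1·(≡5), b=7^4·(≡6) mod 7; (5|7)=-1, (6|7)=-1; (−1)^{1·4·3}·(-1)^4·(-1)^1 = -1.
v=5: a=5^0·(≡2), b=5^2·(≡3) mod 5; (2|5)=-1, (3|5)=-1; (−1)^{0·2·2}·(-1)^2·(-1)^0 = +1.
v=13: a=13^0·(≡11), b=13^-2·(≡11) mod 13; (11|13)=-1, (11|13)=-1; (−1)^{0·-2·6}·(-1)^-2·(-1)^0 = +1.
v=2: v_2(a)=-1, v_2(b)=-11; units ≡ 5, 7 (mod 8); ε·ε+αω+βω = 0·1+-1·0+-11·1 ≡ 1  ⇒  (a,b)_2 = -1.
v=37: a=37^1·(≡24), b=37^2·(≡17) mod 37; (24|37)=-1, (17|37)=-1; (−1)^{1·2·18}·(-1)^2·(-1)^1 = -1.
v=∞: -518 < 0 and -2 < 0  ⇒  (a,b)_∞ = -1.
v=3: a=3^2·(≡1), b=3^8·(≡1) mod 3; (1|3)=+1, (1|3)=+1; (−1)^{2·8·1}·(+1)^8·(+1)^2 = +1.
Ram(-518, -2) = {2, 7, 37, ∞}; no ℚ_2-point on the conic.

[2, 7, 37, inf]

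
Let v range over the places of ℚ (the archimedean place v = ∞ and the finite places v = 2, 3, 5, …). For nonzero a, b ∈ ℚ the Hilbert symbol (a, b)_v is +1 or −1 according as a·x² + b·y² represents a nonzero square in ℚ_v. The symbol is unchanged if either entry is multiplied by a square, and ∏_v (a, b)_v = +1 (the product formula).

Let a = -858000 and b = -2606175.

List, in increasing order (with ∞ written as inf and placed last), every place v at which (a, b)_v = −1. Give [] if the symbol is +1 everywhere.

[5, 11, 13, inf]

(a, b) ≡ (-2145, -143) mod (ℚ^×)²; places V = {2, 3, 5, 11, 13, ∞}.
(a,b)_13: α=1, u≡1; β=1, v≡11 (mod 13); (1|13)=+1, (11|13)=-1; sign (−1)^0·+1^1·-1^1 = -1.
(a,b)_∞: sgn(-2145)=−, sgn(-143)=−, so -1.
(a,b)_5: α=3, u≡1; β=2, v≡3 (mod 5); (1|5)=+1, (3|5)=-1; sign (−1)^0·+1^2·-1^3 = -1.
(a,b)_3: α=1, u≡2; β=6, v≡1 (mod 3); (2|3)=-1, (1|3)=+1; sign (−1)^0·-1^6·+1^1 = +1.
(a,b)_2: α=4, β=0; u≡7, v≡1 (mod 8); ε(u)ε(v)=1·0, αω(v)=4·0, βω(u)=0·0; sum ≡ 0  ⇒  +1.
(a,b)_11: α=1, u≡1; β=1, v≡4 (mod 11); (1|11)=+1, (4|11)=+1; sign (−1)^1·+1^1·+1^1 = -1.
|Ram(-2145, -143)| = 4, even; anisotropic at {5, 11, 13, ∞}.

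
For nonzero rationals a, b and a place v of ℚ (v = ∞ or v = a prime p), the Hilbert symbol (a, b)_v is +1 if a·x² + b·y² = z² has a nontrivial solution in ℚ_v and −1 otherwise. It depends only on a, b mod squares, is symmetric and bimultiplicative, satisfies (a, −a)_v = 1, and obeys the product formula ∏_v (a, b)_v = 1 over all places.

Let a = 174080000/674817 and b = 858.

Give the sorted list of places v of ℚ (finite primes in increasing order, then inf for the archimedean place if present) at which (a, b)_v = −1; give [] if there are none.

[3, 13]

(a, b) ≡ (561, 858) mod (ℚ^×)²; places V = {2, 3, 5, 11, 13, 17, ∞}.
(a,b)_11: α=-3, u≡6; β=1, v≡1 (mod 11); (6|11)=-1, (1|11)=+1; sign (−1)^1·-1^1·+1^-3 = +1.
(a,b)_2: α=14, β=1; u≡1, v≡5 (mod 8); ε(u)ε(v)=0·0, αω(v)=14·1, βω(u)=1·0; sum ≡ 0  ⇒  +1.
(a,b)_3: α=-1, u≡1; β=1, v≡1 (mod 3); (1|3)=+1, (1|3)=+1; sign (−1)^1·+1^1·+1^-1 = -1.
(a,b)_17: α=1, u≡8; β=0, v≡8 (mod 17); (8|17)=+1, (8|17)=+1; sign (−1)^0·+1^0·+1^1 = +1.
(a,b)_13: α=-2, u≡8; β=1, v≡1 (mod 13); (8|13)=-1, (1|13)=+1; sign (−1)^0·-1^1·+1^-2 = -1.
(a,b)_5: α=4, u≡4; β=0, v≡3 (mod 5); (4|5)=+1, (3|5)=-1; sign (−1)^0·+1^0·-1^4 = +1.
(a,b)_∞: sgn(561)=+, sgn(858)=+, so +1.
(561, 858 / ℚ) ramifies at {3, 13}: a division algebra.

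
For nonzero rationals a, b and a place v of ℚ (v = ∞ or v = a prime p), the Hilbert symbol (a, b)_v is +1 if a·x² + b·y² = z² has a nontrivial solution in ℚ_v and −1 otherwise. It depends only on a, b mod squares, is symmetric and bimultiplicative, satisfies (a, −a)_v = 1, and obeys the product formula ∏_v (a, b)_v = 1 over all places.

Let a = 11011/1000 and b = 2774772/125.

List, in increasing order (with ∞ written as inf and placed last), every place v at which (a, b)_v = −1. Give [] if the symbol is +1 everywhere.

(a, b) ≡ (910, 65) mod (ℚ^×)²; places V = {2, 3, 5, 7, 11, 13, ∞}.
(a,b)_5: α=-3, u≡2; β=-3, v≡2 (mod 5); (2|5)=-1, (2|5)=-1; sign (−1)^0·-1^-3·-1^-3 = +1.
(a,b)_7: α=1, u≡2; β=2, v≡2 (mod 7); (2|7)=+1, (2|7)=+1; sign (−1)^0·+1^2·+1^1 = +1.
(a,b)_∞: sgn(910)=+, sgn(65)=+, so +1.
(a,b)_2: α=-3, β=2; u≡7, v≡1 (mod 8); ε(u)ε(v)=1·0, αω(v)=-3·0, βω(u)=2·0; sum ≡ 0  ⇒  +1.
(a,b)_3: α=0, u≡1; β=2, v≡2 (mod 3); (1|3)=+1, (2|3)=-1; sign (−1)^0·+1^2·-1^0 = +1.
(a,b)_11: α=2, u≡8; β=2, v≡2 (mod 11); (8|11)=-1, (2|11)=-1; sign (−1)^0·-1^2·-1^2 = +1.
(a,b)_13: α=1, u≡11; β=1, v≡11 (mod 13); (11|13)=-1, (11|13)=-1; sign (−1)^0·-1^1·-1^1 = +1.
Ram(a, b) = ∅: the form 910·x² + 65·y² − z² is isotropic over every ℚ_v, so by Hasse–Minkowski it is isotropic over ℚ.

[]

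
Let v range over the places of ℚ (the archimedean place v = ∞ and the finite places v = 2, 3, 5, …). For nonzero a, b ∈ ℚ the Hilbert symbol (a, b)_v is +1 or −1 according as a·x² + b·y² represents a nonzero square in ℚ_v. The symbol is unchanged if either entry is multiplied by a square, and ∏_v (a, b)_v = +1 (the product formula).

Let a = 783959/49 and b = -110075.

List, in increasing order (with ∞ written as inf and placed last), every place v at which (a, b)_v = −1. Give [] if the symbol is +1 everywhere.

(a, b) ≡ (6479, -4403) mod (ℚ^×)²; places V = {2, 5, 7, 11, 17, 19, 31, 37, ∞}.
(a,b)_19: α=1, u≡8; β=0, v≡11 (mod 19); (8|19)=-1, (11|19)=+1; sign (−1)^0·-1^0·+1^1 = +1.
(a,b)_17: α=0, u≡15; β=1, v≡2 (mod 17); (15|17)=+1, (2|17)=+1; sign (−1)^0·+1^1·+1^0 = +1.
(a,b)_31: α=1, u≡22; β=0, v≡6 (mod 31); (22|31)=-1, (6|31)=-1; sign (−1)^0·-1^0·-1^1 = -1.
(a,b)_7: α=-2, u≡1; β=1, v≡4 (mod 7); (1|7)=+1, (4|7)=+1; sign (−1)^0·+1^1·+1^-2 = +1.
(a,b)_2: α=0, β=0; u≡7, v≡5 (mod 8); ε(u)ε(v)=1·0, αω(v)=0·1, βω(u)=0·0; sum ≡ 0  ⇒  +1.
(a,b)_11: α=3, u≡10; β=0, v≡2 (mod 11); (10|11)=-1, (2|11)=-1; sign (−1)^0·-1^0·-1^3 = -1.
(a,b)_5: α=0, u≡1; β=2, v≡2 (mod 5); (1|5)=+1, (2|5)=-1; sign (−1)^0·+1^2·-1^0 = +1.
(a,b)_∞: sgn(6479)=+, sgn(-4403)=−, so +1.
(a,b)_37: α=0, u≡28; β=1, v≡22 (mod 37); (28|37)=+1, (22|37)=-1; sign (−1)^0·+1^1·-1^0 = +1.
|Ram(6479, -4403)| = 2, even; anisotropic at {11, 31}.

[11, 31]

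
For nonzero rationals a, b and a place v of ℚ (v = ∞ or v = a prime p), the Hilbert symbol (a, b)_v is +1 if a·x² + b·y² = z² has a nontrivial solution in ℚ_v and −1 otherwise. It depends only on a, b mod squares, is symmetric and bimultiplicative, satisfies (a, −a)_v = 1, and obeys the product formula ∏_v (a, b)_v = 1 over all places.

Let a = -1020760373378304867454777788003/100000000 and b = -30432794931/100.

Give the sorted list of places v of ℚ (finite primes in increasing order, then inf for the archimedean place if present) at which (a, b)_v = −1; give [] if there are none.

[7, 11, 41, inf]

Mod squares: a ≡ -6923, b ≡ -9366819. Check v ∈ {∞, 2, 3, 5, 7, 11, 19, 23, 41, 43}.
v=5: a=5^-8·(≡2), b=5^-2·(≡1) mod 5; (2|5)=-1, (1|5)=+1; (−1)^{-8·-2·2}·(-1)^-2·(+1)^-8 = +1.
v=3: a=3^8·(≡1), b=3^3·(≡1) mod 3; (1|3)=+1, (1|3)=+1; (−1)^{8·3·1}·(+1)^3·(+1)^8 = +1.
v=23: a=23^3·(≡20), b=23^1·(≡6) mod 23; (20|23)=-1, (6|23)=+1; (−1)^{3·1·11}·(-1)^1·(+1)^3 = +1.
v=19: a=19^6·(≡8), b=19^2·(≡18) mod 19; (8|19)=-1, (18|19)=-1; (−1)^{6·2·9}·(-1)^2·(-1)^6 = +1.
v=11: a=11^2·(≡8), b=11^1·(≡1) mod 11; (8|11)=-1, (1|11)=+1; (−1)^{2·1·5}·(-1)^1·(+1)^2 = -1.
v=∞: -6923 < 0 and -9366819 < 0  ⇒  (a,b)_∞ = -1.
v=41: a=41^2·(≡15), b=41^1·(≡28) mod 41; (15|41)=-1, (28|41)=-1; (−1)^{2·1·20}·(-1)^1·(-1)^2 = -1.
v=7: a=7^5·(≡5), b=7^1·(≡5) mod 7; (5|7)=-1, (5|7)=-1; (−1)^{5·1·3}·(-1)^1·(-1)^5 = -1.
v=43: a=43^3·(≡40), b=43^1·(≡27) mod 43; (40|43)=+1, (27|43)=-1; (−1)^{3·1·21}·(+1)^1·(-1)^3 = +1.
v=2: v_2(a)=-8, v_2(b)=-2; units ≡ 5, 5 (mod 8); ε·ε+αω+βω = 0·0+-8·1+-2·1 ≡ 0  ⇒  (a,b)_2 = +1.
Ram(-6923, -9366819) = {7, 11, 41, ∞}; no ℚ_7-point on the conic.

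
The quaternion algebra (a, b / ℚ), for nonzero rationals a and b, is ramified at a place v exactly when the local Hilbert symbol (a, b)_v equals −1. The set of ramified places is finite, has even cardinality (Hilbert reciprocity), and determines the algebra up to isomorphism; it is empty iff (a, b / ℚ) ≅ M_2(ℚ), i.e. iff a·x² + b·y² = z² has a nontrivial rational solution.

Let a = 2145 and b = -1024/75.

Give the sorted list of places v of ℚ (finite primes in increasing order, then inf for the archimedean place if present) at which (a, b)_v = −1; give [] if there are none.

Mod squares: a ≡ 2145, b ≡ -3. Check v ∈ {∞, 2, 3, 5, 11, 13}.
v=∞: 2145 > 0 and -3 < 0  ⇒  (a,b)_∞ = +1.
v=13: a=13^1·(≡9), b=13^0·(≡12) mod 13; (9|13)=+1, (12|13)=+1; (−1)^{1·0·6}·(+1)^0·(+1)^1 = +1.
v=3: a=3^1·(≡1), b=3^-1·(≡2) mod 3; (1|3)=+1, (2|3)=-1; (−1)^{1·-1·1}·(+1)^-1·(-1)^1 = +1.
v=5: a=5^1·(≡4), b=5^-2·(≡2) mod 5; (4|5)=+1, (2|5)=-1; (−1)^{1·-2·2}·(+1)^-2·(-1)^1 = -1.
v=2: v_2(a)=0, v_2(b)=10; units ≡ 1, 5 (mod 8); ε·ε+αω+βω = 0·0+0·1+10·0 ≡ 0  ⇒  (a,b)_2 = +1.
v=11: a=11^1·(≡8), b=11^0·(≡6) mod 11; (8|11)=-1, (6|11)=-1; (−1)^{1·0·5}·(-1)^0·(-1)^1 = -1.
Ram(2145, -3) = {5, 11}; no ℚ_5-point on the conic.

[5, 11]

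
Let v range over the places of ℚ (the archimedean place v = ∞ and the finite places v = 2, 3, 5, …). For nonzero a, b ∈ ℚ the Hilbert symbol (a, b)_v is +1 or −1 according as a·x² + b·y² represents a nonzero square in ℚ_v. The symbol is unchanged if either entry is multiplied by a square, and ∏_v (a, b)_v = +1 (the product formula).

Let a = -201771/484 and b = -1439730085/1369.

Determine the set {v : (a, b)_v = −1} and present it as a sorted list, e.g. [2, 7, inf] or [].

[29, 43, 53, inf]

(a, b) ≡ (-2491, -4981765) mod (ℚ^×)²; places V = {2, 3, 5, 11, 17, 29, 37, 43, 47, 53, ∞}.
(a,b)_53: α=1, u≡24; β=0, v≡27 (mod 53); (24|53)=+1, (27|53)=-1; sign (−1)^0·+1^0·-1^1 = -1.
(a,b)_37: α=0, u≡9; β=-2, v≡3 (mod 37); (9|37)=+1, (3|37)=+1; sign (−1)^0·+1^-2·+1^0 = +1.
(a,b)_29: α=0, u≡2; β=1, v≡3 (mod 29); (2|29)=-1, (3|29)=-1; sign (−1)^0·-1^1·-1^0 = -1.
(a,b)_47: α=1, u≡19; β=1, v≡4 (mod 47); (19|47)=-1, (4|47)=+1; sign (−1)^1·-1^1·+1^1 = +1.
(a,b)_3: α=4, u≡2; β=0, v≡2 (mod 3); (2|3)=-1, (2|3)=-1; sign (−1)^0·-1^0·-1^4 = +1.
(a,b)_2: α=-2, β=0; u≡5, v≡3 (mod 8); ε(u)ε(v)=0·1, αω(v)=-2·1, βω(u)=0·1; sum ≡ 0  ⇒  +1.
(a,b)_∞: sgn(-2491)=−, sgn(-4981765)=−, so -1.
(a,b)_5: α=0, u≡1; β=1, v≡2 (mod 5); (1|5)=+1, (2|5)=-1; sign (−1)^0·+1^1·-1^0 = +1.
(a,b)_17: α=0, u≡13; β=3, v≡2 (mod 17); (13|17)=+1, (2|17)=+1; sign (−1)^0·+1^3·+1^0 = +1.
(a,b)_11: α=-2, u≡6; β=0, v≡4 (mod 11); (6|11)=-1, (4|11)=+1; sign (−1)^0·-1^0·+1^-2 = +1.
(a,b)_43: α=0, u≡26; β=1, v≡33 (mod 43); (26|43)=-1, (33|43)=-1; sign (−1)^0·-1^1·-1^0 = -1.
Ram(-2491, -4981765) = {29, 43, 53, ∞}; no ℚ_29-point on the conic.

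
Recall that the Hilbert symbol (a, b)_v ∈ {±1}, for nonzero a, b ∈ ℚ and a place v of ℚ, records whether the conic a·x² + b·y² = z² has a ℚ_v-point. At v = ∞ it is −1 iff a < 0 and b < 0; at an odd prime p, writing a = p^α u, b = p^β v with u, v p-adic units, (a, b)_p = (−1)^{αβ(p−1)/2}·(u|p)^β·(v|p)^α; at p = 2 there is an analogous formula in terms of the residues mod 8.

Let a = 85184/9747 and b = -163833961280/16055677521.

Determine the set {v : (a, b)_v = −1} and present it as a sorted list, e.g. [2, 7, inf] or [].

[5, 11]

Mod squares: a ≡ 33, b ≡ -5. Check v ∈ {∞, 2, 3, 5, 11, 13, 17, 19}.
v=11: a=11^3·(≡9), b=11^6·(≡2) mod 11; (9|11)=+1, (2|11)=-1; (−1)^{3·6·5}·(+1)^6·(-1)^3 = -1.
v=3: a=3^-3·(≡2), b=3^-6·(≡1) mod 3; (2|3)=-1, (1|3)=+1; (−1)^{-3·-6·1}·(-1)^-6·(+1)^-3 = +1.
v=13: a=13^0·(≡6), b=13^-2·(≡7) mod 13; (6|13)=-1, (7|13)=-1; (−1)^{0·-2·6}·(-1)^-2·(-1)^0 = +1.
v=5: a=5^0·(≡2), b=5^1·(≡4) mod 5; (2|5)=-1, (4|5)=+1; (−1)^{0·1·2}·(-1)^1·(+1)^0 = -1.
v=2: v_2(a)=6, v_2(b)=6; units ≡ 1, 3 (mod 8); ε·ε+αω+βω = 0·1+6·1+6·0 ≡ 0  ⇒  (a,b)_2 = +1.
v=19: a=19^-2·(≡8), b=19^-4·(≡10) mod 19; (8|19)=-1, (10|19)=-1; (−1)^{-2·-4·9}·(-1)^-4·(-1)^-2 = +1.
v=∞: 33 > 0 and -5 < 0  ⇒  (a,b)_∞ = +1.
v=17: a=17^0·(≡8), b=17^2·(≡5) mod 17; (8|17)=+1, (5|17)=-1; (−1)^{0·2·8}·(+1)^2·(-1)^0 = +1.
|Ram(33, -5)| = 2, even; anisotropic at {5, 11}.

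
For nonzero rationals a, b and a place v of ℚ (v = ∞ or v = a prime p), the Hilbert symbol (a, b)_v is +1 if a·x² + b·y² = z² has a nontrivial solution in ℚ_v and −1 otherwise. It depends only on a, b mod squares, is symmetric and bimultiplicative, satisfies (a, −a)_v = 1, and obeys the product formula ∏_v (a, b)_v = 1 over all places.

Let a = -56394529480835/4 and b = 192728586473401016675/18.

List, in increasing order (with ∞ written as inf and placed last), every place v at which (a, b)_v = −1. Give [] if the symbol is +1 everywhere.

[2, 37]

(a, b) ≡ (-35, 195286) mod (ℚ^×)²; places V = {2, 3, 5, 7, 13, 29, 37, ∞}.
(a,b)_29: α=2, u≡24; β=3, v≡20 (mod 29); (24|29)=+1, (20|29)=+1; sign (−1)^0·+1^3·+1^2 = +1.
(a,b)_37: α=2, u≡32; β=3, v≡35 (mod 37); (32|37)=-1, (35|37)=-1; sign (−1)^0·-1^3·-1^2 = -1.
(a,b)_3: α=0, u≡1; β=-2, v≡1 (mod 3); (1|3)=+1, (1|3)=+1; sign (−1)^0·+1^-2·+1^0 = +1.
(a,b)_2: α=-2, β=-1; u≡5, v≡3 (mod 8); ε(u)ε(v)=0·1, αω(v)=-2·1, βω(u)=-1·1; sum ≡ 1  ⇒  -1.
(a,b)_13: α=4, u≡9; β=5, v≡2 (mod 13); (9|13)=+1, (2|13)=-1; sign (−1)^0·+1^5·-1^4 = +1.
(a,b)_∞: sgn(-35)=−, sgn(195286)=+, so +1.
(a,b)_7: α=3, u≡2; β=5, v≡6 (mod 7); (2|7)=+1, (6|7)=-1; sign (−1)^1·+1^5·-1^3 = +1.
(a,b)_5: α=1, u≡2; β=2, v≡4 (mod 5); (2|5)=-1, (4|5)=+1; sign (−1)^0·-1^2·+1^1 = +1.
|Ram(-35, 195286)| = 2, even; anisotropic at {2, 37}.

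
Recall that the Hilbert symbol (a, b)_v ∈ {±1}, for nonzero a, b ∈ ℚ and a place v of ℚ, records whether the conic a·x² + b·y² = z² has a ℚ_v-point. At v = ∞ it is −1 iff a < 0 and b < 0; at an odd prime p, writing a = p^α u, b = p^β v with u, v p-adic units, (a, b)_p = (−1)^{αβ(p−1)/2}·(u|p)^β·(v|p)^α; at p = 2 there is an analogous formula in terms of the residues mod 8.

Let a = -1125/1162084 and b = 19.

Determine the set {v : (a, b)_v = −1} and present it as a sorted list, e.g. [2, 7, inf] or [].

(a, b) ≡ (-5, 19) mod (ℚ^×)²; places V = {2, 3, 5, 7, 11, 19, ∞}.
(a,b)_19: α=0, u≡12; β=1, v≡1 (mod 19); (12|19)=-1, (1|19)=+1; sign (−1)^0·-1^1·+1^0 = -1.
(a,b)_2: α=-2, β=0; u≡3, v≡3 (mod 8); ε(u)ε(v)=1·1, αω(v)=-2·1, βω(u)=0·1; sum ≡ 1  ⇒  -1.
(a,b)_11: α=-2, u≡8; β=0, v≡8 (mod 11); (8|11)=-1, (8|11)=-1; sign (−1)^0·-1^0·-1^-2 = +1.
(a,b)_3: α=2, u≡1; β=0, v≡1 (mod 3); (1|3)=+1, (1|3)=+1; sign (−1)^0·+1^0·+1^2 = +1.
(a,b)_7: α=-4, u≡2; β=0, v≡5 (mod 7); (2|7)=+1, (5|7)=-1; sign (−1)^0·+1^0·-1^-4 = +1.
(a,b)_∞: sgn(-5)=−, sgn(19)=+, so +1.
(a,b)_5: α=3, u≡4; β=0, v≡4 (mod 5); (4|5)=+1, (4|5)=+1; sign (−1)^0·+1^0·+1^3 = +1.
Ram(-5, 19) = {2, 19}; no ℚ_2-point on the conic.

[2, 19]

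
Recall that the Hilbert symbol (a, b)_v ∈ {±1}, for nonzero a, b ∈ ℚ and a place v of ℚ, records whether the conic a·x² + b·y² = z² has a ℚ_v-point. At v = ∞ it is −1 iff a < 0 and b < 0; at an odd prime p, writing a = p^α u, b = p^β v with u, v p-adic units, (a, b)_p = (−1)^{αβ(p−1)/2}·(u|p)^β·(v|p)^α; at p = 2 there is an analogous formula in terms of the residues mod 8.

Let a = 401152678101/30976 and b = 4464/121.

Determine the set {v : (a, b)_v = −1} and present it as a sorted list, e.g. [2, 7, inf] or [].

[31, 37]

Mod squares: a ≡ 1081621, b ≡ 31. Check v ∈ {∞, 2, 3, 7, 11, 23, 29, 31, 37, 41}.
v=11: a=11^-2·(≡7), b=11^-2·(≡9) mod 11; (7|11)=-1, (9|11)=+1; (−1)^{-2·-2·5}·(-1)^-2·(+1)^-2 = +1.
v=2: v_2(a)=-8, v_2(b)=4; units ≡ 5, 7 (mod 8); ε·ε+αω+βω = 0·1+-8·0+4·1 ≡ 0  ⇒  (a,b)_2 = +1.
v=3: a=3^2·(≡1), b=3^2·(≡1) mod 3; (1|3)=+1, (1|3)=+1; (−1)^{2·2·1}·(+1)^2·(+1)^2 = +1.
v=7: a=7^2·(≡4), b=7^0·(≡6) mod 7; (4|7)=+1, (6|7)=-1; (−1)^{2·0·3}·(+1)^0·(-1)^2 = +1.
v=23: a=23^1·(≡5), b=23^0·(≡8) mod 23; (5|23)=-1, (8|23)=+1; (−1)^{1·0·11}·(-1)^0·(+1)^1 = +1.
v=∞: 1081621 > 0 and 31 > 0  ⇒  (a,b)_∞ = +1.
v=31: a=31^1·(≡2), b=31^1·(≡14) mod 31; (2|31)=+1, (14|31)=+1; (−1)^{1·1·15}·(+1)^1·(+1)^1 = -1.
v=37: a=37^1·(≡34), b=37^0·(≡32) mod 37; (34|37)=+1, (32|37)=-1; (−1)^{1·0·18}·(+1)^0·(-1)^1 = -1.
v=29: a=29^2·(≡12), b=29^0·(≡17) mod 29; (12|29)=-1, (17|29)=-1; (−1)^{2·0·14}·(-1)^0·(-1)^2 = +1.
v=41: a=41^1·(≡25), b=41^0·(≡23) mod 41; (25|41)=+1, (23|41)=+1; (−1)^{1·0·20}·(+1)^0·(+1)^1 = +1.
(1081621, 31 / ℚ) ramifies at {31, 37}: a division algebra.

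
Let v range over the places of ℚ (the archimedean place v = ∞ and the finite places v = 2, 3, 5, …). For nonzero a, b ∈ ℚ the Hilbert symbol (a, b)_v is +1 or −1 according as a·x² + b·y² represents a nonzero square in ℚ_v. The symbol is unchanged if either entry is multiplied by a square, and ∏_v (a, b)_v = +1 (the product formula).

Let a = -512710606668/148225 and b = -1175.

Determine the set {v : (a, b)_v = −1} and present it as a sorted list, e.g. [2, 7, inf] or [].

[19, 29, 31, 41, 47, inf]

(a, b) ≡ (-2100963, -47) mod (ℚ^×)²; places V = {2, 3, 5, 7, 11, 13, 19, 29, 31, 41, 47, ∞}.
(a,b)_31: α=1, u≡29; β=0, v≡3 (mod 31); (29|31)=-1, (3|31)=-1; sign (−1)^0·-1^0·-1^1 = -1.
(a,b)_∞: sgn(-2100963)=−, sgn(-47)=−, so -1.
(a,b)_2: α=2, β=0; u≡5, v≡1 (mod 8); ε(u)ε(v)=0·0, αω(v)=2·0, βω(u)=0·1; sum ≡ 0  ⇒  +1.
(a,b)_7: α=-2, u≡6; β=0, v≡1 (mod 7); (6|7)=-1, (1|7)=+1; sign (−1)^0·-1^0·+1^-2 = +1.
(a,b)_29: α=1, u≡4; β=0, v≡14 (mod 29); (4|29)=+1, (14|29)=-1; sign (−1)^0·+1^0·-1^1 = -1.
(a,b)_47: α=0, u≡22; β=1, v≡22 (mod 47); (22|47)=-1, (22|47)=-1; sign (−1)^0·-1^1·-1^0 = -1.
(a,b)_41: α=1, u≡11; β=0, v≡14 (mod 41); (11|41)=-1, (14|41)=-1; sign (−1)^0·-1^0·-1^1 = -1.
(a,b)_3: α=1, u≡2; β=0, v≡1 (mod 3); (2|3)=-1, (1|3)=+1; sign (−1)^0·-1^0·+1^1 = +1.
(a,b)_11: α=-2, u≡1; β=0, v≡2 (mod 11); (1|11)=+1, (2|11)=-1; sign (−1)^0·+1^0·-1^-2 = +1.
(a,b)_5: α=-2, u≡3; β=2, v≡3 (mod 5); (3|5)=-1, (3|5)=-1; sign (−1)^0·-1^2·-1^-2 = +1.
(a,b)_13: α=2, u≡7; β=0, v≡8 (mod 13); (7|13)=-1, (8|13)=-1; sign (−1)^0·-1^0·-1^2 = +1.
(a,b)_19: α=3, u≡15; β=0, v≡3 (mod 19); (15|19)=-1, (3|19)=-1; sign (−1)^0·-1^0·-1^3 = -1.
|Ram(-2100963, -47)| = 6, even; anisotropic at {19, 29, 31, 41, 47, ∞}.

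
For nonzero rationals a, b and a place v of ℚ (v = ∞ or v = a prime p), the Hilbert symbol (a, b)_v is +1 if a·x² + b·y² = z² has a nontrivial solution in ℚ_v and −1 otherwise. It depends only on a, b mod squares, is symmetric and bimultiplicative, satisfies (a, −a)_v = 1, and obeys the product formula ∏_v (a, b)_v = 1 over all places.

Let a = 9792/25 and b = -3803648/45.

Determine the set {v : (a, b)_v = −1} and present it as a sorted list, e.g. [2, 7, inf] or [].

Mod squares: a ≡ 17, b ≡ -74290. Check v ∈ {∞, 2, 3, 5, 17, 19, 23}.
v=2: v_2(a)=6, v_2(b)=9; units ≡ 1, 7 (mod 8); ε·ε+αω+βω = 0·1+6·0+9·0 ≡ 0  ⇒  (a,b)_2 = +1.
v=23: a=23^0·(≡20), b=23^1·(≡6) mod 23; (20|23)=-1, (6|23)=+1; (−1)^{0·1·11}·(-1)^1·(+1)^0 = -1.
v=19: a=19^0·(≡17), b=19^1·(≡7) mod 19; (17|19)=+1, (7|19)=+1; (−1)^{0·1·9}·(+1)^1·(+1)^0 = +1.
v=∞: 17 > 0 and -74290 < 0  ⇒  (a,b)_∞ = +1.
v=3: a=3^2·(≡2), b=3^-2·(≡2) mod 3; (2|3)=-1, (2|3)=-1; (−1)^{2·-2·1}·(-1)^-2·(-1)^2 = +1.
v=5: a=5^-2·(≡2), b=5^-1·(≡3) mod 5; (2|5)=-1, (3|5)=-1; (−1)^{-2·-1·2}·(-1)^-1·(-1)^-2 = -1.
v=17: a=17^1·(≡4), b=17^1·(≡4) mod 17; (4|17)=+1, (4|17)=+1; (−1)^{1·1·8}·(+1)^1·(+1)^1 = +1.
|Ram(17, -74290)| = 2, even; anisotropic at {5, 23}.

[5, 23]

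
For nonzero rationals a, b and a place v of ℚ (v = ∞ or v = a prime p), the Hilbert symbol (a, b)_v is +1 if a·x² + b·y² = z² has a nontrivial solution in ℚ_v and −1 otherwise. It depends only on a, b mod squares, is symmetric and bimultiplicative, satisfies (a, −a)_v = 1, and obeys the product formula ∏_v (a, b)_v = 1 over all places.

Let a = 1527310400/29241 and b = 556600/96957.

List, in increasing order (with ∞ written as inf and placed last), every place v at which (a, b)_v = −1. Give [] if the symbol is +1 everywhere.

Mod squares: a ≡ 161, b ≡ 6118. Check v ∈ {∞, 2, 3, 5, 7, 11, 19, 23}.
v=7: a=7^3·(≡1), b=7^-1·(≡6) mod 7; (1|7)=+1, (6|7)=-1; (−1)^{3·-1·3}·(+1)^-1·(-1)^3 = +1.
v=19: a=19^-2·(≡11), b=19^-1·(≡3) mod 19; (11|19)=+1, (3|19)=-1; (−1)^{-2·-1·9}·(+1)^-1·(-1)^-2 = +1.
v=3: a=3^-4·(≡2), b=3^-6·(≡1) mod 3; (2|3)=-1, (1|3)=+1; (−1)^{-4·-6·1}·(-1)^-6·(+1)^-4 = +1.
v=11: a=11^2·(≡7), b=11^2·(≡8) mod 11; (7|11)=-1, (8|11)=-1; (−1)^{2·2·5}·(-1)^2·(-1)^2 = +1.
v=2: v_2(a)=6, v_2(b)=3; units ≡ 1, 3 (mod 8); ε·ε+αω+βω = 0·1+6·1+3·0 ≡ 0  ⇒  (a,b)_2 = +1.
v=∞: 161 > 0 and 6118 > 0  ⇒  (a,b)_∞ = +1.
v=5: a=5^2·(≡1), b=5^2·(≡2) mod 5; (1|5)=+1, (2|5)=-1; (−1)^{2·2·2}·(+1)^2·(-1)^2 = +1.
v=23: a=23^1·(≡15), b=23^1·(≡8) mod 23; (15|23)=-1, (8|23)=+1; (−1)^{1·1·11}·(-1)^1·(+1)^1 = +1.
Ram(a, b) = ∅: the form 161·x² + 6118·y² − z² is isotropic over every ℚ_v, so by Hasse–Minkowski it is isotropic over ℚ.

[]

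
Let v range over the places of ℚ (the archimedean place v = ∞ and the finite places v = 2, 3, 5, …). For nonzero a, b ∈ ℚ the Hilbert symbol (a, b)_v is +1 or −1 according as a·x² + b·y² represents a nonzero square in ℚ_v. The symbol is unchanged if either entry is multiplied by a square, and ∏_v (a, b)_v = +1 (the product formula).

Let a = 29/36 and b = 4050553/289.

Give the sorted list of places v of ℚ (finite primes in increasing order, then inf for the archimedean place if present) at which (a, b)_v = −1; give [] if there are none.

[19, 31]

Mod squares: a ≡ 29, b ≡ 7657. Check v ∈ {∞, 2, 3, 13, 17, 19, 23, 29, 31}.
v=19: a=19^0·(≡14), b=19^1·(≡16) mod 19; (14|19)=-1, (16|19)=+1; (−1)^{0·1·9}·(-1)^1·(+1)^0 = -1.
v=2: v_2(a)=-2, v_2(b)=0; units ≡ 5, 1 (mod 8); ε·ε+αω+βω = 0·0+-2·0+0·1 ≡ 0  ⇒  (a,b)_2 = +1.
v=17: a=17^0·(≡6), b=17^-2·(≡14) mod 17; (6|17)=-1, (14|17)=-1; (−1)^{0·-2·8}·(-1)^-2·(-1)^0 = +1.
v=29: a=29^1·(≡25), b=29^0·(≡22) mod 29; (25|29)=+1, (22|29)=+1; (−1)^{1·0·14}·(+1)^0·(+1)^1 = +1.
v=31: a=31^0·(≡12), b=31^1·(≡6) mod 31; (12|31)=-1, (6|31)=-1; (−1)^{0·1·15}·(-1)^1·(-1)^0 = -1.
v=3: a=3^-2·(≡2), b=3^0·(≡1) mod 3; (2|3)=-1, (1|3)=+1; (−1)^{-2·0·1}·(-1)^0·(+1)^-2 = +1.
v=13: a=13^0·(≡12), b=13^1·(≡12) mod 13; (12|13)=+1, (12|13)=+1; (−1)^{0·1·6}·(+1)^1·(+1)^0 = +1.
v=23: a=23^0·(≡4), b=23^2·(≡14) mod 23; (4|23)=+1, (14|23)=-1; (−1)^{0·2·11}·(+1)^2·(-1)^0 = +1.
v=∞: 29 > 0 and 7657 > 0  ⇒  (a,b)_∞ = +1.
Ram(29, 7657) = {19, 31}; no ℚ_19-point on the conic.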